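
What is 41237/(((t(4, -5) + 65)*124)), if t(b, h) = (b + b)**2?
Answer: 959/372 ≈ 2.5780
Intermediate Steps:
t(b, h) = 4*b**2 (t(b, h) = (2*b)**2 = 4*b**2)
41237/(((t(4, -5) + 65)*124)) = 41237/(((4*4**2 + 65)*124)) = 41237/(((4*16 + 65)*124)) = 41237/(((64 + 65)*124)) = 41237/((129*124)) = 41237/15996 = 41237*(1/15996) = 959/372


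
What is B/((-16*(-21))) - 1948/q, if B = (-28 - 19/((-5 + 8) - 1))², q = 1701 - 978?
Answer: 482921/323904 ≈ 1.4909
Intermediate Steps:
q = 723
B = 5625/4 (B = (-28 - 19/(3 - 1))² = (-28 - 19/2)² = (-75/2)² = 5625/4 ≈ 1406.3)
B/((-16*(-21))) - 1948/q = 5625/(4*((-16*(-21)))) - 1948/723 = (5625/4)/336 - 1948*1/723 = (5625/4)*(1/336) - 1948/723 = 1875/448 - 1948/723 = 482921/323904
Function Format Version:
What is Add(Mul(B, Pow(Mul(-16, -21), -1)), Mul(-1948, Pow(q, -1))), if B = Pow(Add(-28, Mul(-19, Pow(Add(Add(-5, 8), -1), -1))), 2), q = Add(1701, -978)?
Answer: Rational(482921, 323904) ≈ 1.4909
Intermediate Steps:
q = 723
B = Rational(5625, 4) (B = Pow(Add(-28, Mul(-19, Pow(Add(3, -1), -1))), 2) = Pow(Add(-28, Mul(-19, Pow(2, -1))), 2) = Pow(Add(-28, Mul(-19, Rational(1, 2))), 2) = Pow(Add(-28, Rational(-19, 2)), 2) = Pow(Rational(-75, 2), 2) = Rational(5625, 4) ≈ 1406.3)
Add(Mul(B, Pow(Mul(-16, -21), -1)), Mul(-1948, Pow(q, -1))) = Add(Mul(Rational(5625, 4), Pow(Mul(-16, -21), -1)), Mul(-1948, Pow(723, -1))) = Add(Mul(Rational(5625, 4), Pow(336, -1)), Mul(-1948, Rational(1, 723))) = Add(Mul(Rational(5625, 4), Rational(1, 336)), Rational(-1948, 723)) = Add(Rational(1875, 448), Rational(-1948, 723)) = Rational(482921, 323904)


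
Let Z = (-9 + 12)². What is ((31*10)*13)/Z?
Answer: 4030/9 ≈ 447.78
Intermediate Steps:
Z = 9 (Z = 3² = 9)
((31*10)*13)/Z = ((31*10)*13)/9 = (310*13)*(⅑) = 4030*(⅑) = 4030/9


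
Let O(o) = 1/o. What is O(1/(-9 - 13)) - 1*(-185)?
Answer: 163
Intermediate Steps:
O(1/(-9 - 13)) - 1*(-185) = 1/(1/(-9 - 13)) - 1*(-185) = 1/(1/(-22)) + 185 = 1/(-1/22) + 185 = -22 + 185 = 163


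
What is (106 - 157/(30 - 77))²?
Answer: 26409321/2209 ≈ 11955.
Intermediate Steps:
(106 - 157/(30 - 77))² = (106 - 157/(-47))² = (106 - 157*(-1/47))² = (106 + 157/47)² = (5139/47)² = 26409321/2209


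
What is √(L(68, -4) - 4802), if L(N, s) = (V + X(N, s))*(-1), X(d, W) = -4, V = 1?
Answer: I*√4799 ≈ 69.275*I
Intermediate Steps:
L(N, s) = 3 (L(N, s) = (1 - 4)*(-1) = -3*(-1) = 3)
√(L(68, -4) - 4802) = √(3 - 4802) = √(-4799) = I*√4799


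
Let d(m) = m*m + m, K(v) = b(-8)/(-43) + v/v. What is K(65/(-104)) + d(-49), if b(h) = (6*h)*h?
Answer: 100795/43 ≈ 2344.1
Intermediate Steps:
b(h) = 6*h²
K(v) = -341/43 (K(v) = (6*(-8)²)/(-43) + v/v = (6*64)*(-1/43) + 1 = 384*(-1/43) + 1 = -384/43 + 1 = -341/43)
d(m) = m + m² (d(m) = m² + m = m + m²)
K(65/(-104)) + d(-49) = -341/43 - 49*(1 - 49) = -341/43 - 49*(-48) = -341/43 + 2352 = 100795/43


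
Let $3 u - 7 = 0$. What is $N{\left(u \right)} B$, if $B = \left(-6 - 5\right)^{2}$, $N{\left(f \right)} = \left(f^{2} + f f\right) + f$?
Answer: $\frac{14399}{9} \approx 1599.9$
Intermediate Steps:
$u = \frac{7}{3}$ ($u = \frac{7}{3} + \frac{1}{3} \cdot 0 = \frac{7}{3} + 0 = \frac{7}{3} \approx 2.3333$)
$N{\left(f \right)} = f + 2 f^{2}$ ($N{\left(f \right)} = \left(f^{2} + f^{2}\right) + f = 2 f^{2} + f = f + 2 f^{2}$)
$B = 121$ ($B = \left(-6 - 5\right)^{2} = \left(-11\right)^{2} = 121$)
$N{\left(u \right)} B = \frac{7 \left(1 + 2 \cdot \frac{7}{3}\right)}{3} \cdot 121 = \frac{7 \left(1 + \frac{14}{3}\right)}{3} \cdot 121 = \frac{7}{3} \cdot \frac{17}{3} \cdot 121 = \frac{119}{9} \cdot 121 = \frac{14399}{9}$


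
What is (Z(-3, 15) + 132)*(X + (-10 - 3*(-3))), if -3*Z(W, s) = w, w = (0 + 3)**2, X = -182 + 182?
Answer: -129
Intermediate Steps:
X = 0
w = 9 (w = 3**2 = 9)
Z(W, s) = -3 (Z(W, s) = -1/3*9 = -3)
(Z(-3, 15) + 132)*(X + (-10 - 3*(-3))) = (-3 + 132)*(0 + (-10 - 3*(-3))) = 129*(0 + (-10 + 9)) = 129*(0 - 1) = 129*(-1) = -129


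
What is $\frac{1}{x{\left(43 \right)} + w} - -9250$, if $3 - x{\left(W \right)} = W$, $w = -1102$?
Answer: $\frac{10563499}{1142} \approx 9250.0$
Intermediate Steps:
$x{\left(W \right)} = 3 - W$
$\frac{1}{x{\left(43 \right)} + w} - -9250 = \frac{1}{\left(3 - 43\right) - 1102} - -9250 = \frac{1}{\left(3 - 43\right) - 1102} + 9250 = \frac{1}{-40 - 1102} + 9250 = \frac{1}{-1142} + 9250 = - \frac{1}{1142} + 9250 = \frac{10563499}{1142}$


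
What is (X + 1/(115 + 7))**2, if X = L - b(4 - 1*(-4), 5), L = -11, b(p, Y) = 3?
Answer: 2913849/14884 ≈ 195.77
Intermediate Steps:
X = -14 (X = -11 - 1*3 = -11 - 3 = -14)
(X + 1/(115 + 7))**2 = (-14 + 1/(115 + 7))**2 = (-14 + 1/122)**2 = (-1707/122)**2 = 2913849/14884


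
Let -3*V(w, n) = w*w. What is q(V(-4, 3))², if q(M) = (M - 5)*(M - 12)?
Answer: 2598544/81 ≈ 32081.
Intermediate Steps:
V(w, n) = -w²/3 (V(w, n) = -w*w/3 = -w²/3)
q(M) = (-12 + M)*(-5 + M) (q(M) = (-5 + M)*(-12 + M) = (-12 + M)*(-5 + M))
q(V(-4, 3))² = (60 + (-⅓*(-4)²)² - (-17)*(-4)²/3)² = (60 + (-⅓*16)² - (-17)*16/3)² = (60 + (-16/3)² - 17*(-16/3))² = (60 + 256/9 + 272/3)² = (1612/9)² = 2598544/81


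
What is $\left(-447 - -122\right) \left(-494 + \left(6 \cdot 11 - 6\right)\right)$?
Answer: $141050$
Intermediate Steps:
$\left(-447 - -122\right) \left(-494 + \left(6 \cdot 11 - 6\right)\right) = \left(-447 + 122\right) \left(-494 + \left(66 - 6\right)\right) = - 325 \left(-494 + 60\right) = \left(-325\right) \left(-434\right) = 141050$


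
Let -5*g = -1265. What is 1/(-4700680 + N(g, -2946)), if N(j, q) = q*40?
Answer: -1/4818520 ≈ -2.0753e-7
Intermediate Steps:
g = 253 (g = -⅕*(-1265) = 253)
N(j, q) = 40*q
1/(-4700680 + N(g, -2946)) = 1/(-4700680 + 40*(-2946)) = 1/(-4700680 - 117840) = 1/(-4818520) = -1/4818520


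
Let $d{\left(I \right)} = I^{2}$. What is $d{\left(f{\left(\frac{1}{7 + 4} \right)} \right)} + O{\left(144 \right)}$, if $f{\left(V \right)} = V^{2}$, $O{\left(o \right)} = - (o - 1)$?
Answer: $- \frac{2093662}{14641} \approx -143.0$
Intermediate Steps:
$O{\left(o \right)} = 1 - o$ ($O{\left(o \right)} = - (-1 + o) = 1 - o$)
$d{\left(f{\left(\frac{1}{7 + 4} \right)} \right)} + O{\left(144 \right)} = \left(\left(\frac{1}{7 + 4}\right)^{2}\right)^{2} + \left(1 - 144\right) = \left(\left(\frac{1}{11}\right)^{2}\right)^{2} + \left(1 - 144\right) = \left(\left(\frac{1}{11}\right)^{2}\right)^{2} - 143 = \left(\frac{1}{121}\right)^{2} - 143 = \frac{1}{14641} - 143 = - \frac{2093662}{14641}$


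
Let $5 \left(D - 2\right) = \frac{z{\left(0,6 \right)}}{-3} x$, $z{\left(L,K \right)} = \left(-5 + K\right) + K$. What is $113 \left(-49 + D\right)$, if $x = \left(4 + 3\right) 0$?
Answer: $-5311$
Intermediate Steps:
$z{\left(L,K \right)} = -5 + 2 K$
$x = 0$ ($x = 7 \cdot 0 = 0$)
$D = 2$ ($D = 2 + \frac{\frac{-5 + 2 \cdot 6}{-3} \cdot 0}{5} = 2 + \frac{\left(-5 + 12\right) \left(- \frac{1}{3}\right) 0}{5} = 2 + \frac{7 \left(- \frac{1}{3}\right) 0}{5} = 2 + \frac{\left(- \frac{7}{3}\right) 0}{5} = 2 + \frac{1}{5} \cdot 0 = 2 + 0 = 2$)
$113 \left(-49 + D\right) = 113 \left(-49 + 2\right) = 113 \left(-47\right) = -5311$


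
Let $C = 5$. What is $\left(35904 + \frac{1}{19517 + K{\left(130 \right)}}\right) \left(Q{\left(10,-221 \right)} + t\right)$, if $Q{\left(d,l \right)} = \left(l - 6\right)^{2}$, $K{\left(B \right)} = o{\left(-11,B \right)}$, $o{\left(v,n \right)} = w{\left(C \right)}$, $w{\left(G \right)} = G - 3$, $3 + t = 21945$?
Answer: $\frac{51489224514367}{19519} \approx 2.6379 \cdot 10^{9}$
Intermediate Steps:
$t = 21942$ ($t = -3 + 21945 = 21942$)
$w{\left(G \right)} = -3 + G$
$o{\left(v,n \right)} = 2$ ($o{\left(v,n \right)} = -3 + 5 = 2$)
$K{\left(B \right)} = 2$
$Q{\left(d,l \right)} = \left(-6 + l\right)^{2}$
$\left(35904 + \frac{1}{19517 + K{\left(130 \right)}}\right) \left(Q{\left(10,-221 \right)} + t\right) = \left(35904 + \frac{1}{19517 + 2}\right) \left(\left(-6 - 221\right)^{2} + 21942\right) = \left(35904 + \frac{1}{19519}\right) \left(\left(-227\right)^{2} + 21942\right) = \left(35904 + \frac{1}{19519}\right) \left(51529 + 21942\right) = \frac{700810177}{19519} \cdot 73471 = \frac{51489224514367}{19519}$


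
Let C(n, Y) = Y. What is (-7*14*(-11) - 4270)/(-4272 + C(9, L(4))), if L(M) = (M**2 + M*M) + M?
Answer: 266/353 ≈ 0.75354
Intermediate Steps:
L(M) = M + 2*M**2 (L(M) = (M**2 + M**2) + M = 2*M**2 + M = M + 2*M**2)
(-7*14*(-11) - 4270)/(-4272 + C(9, L(4))) = (-7*14*(-11) - 4270)/(-4272 + 4*(1 + 2*4)) = (-98*(-11) - 4270)/(-4272 + 4*(1 + 8)) = (1078 - 4270)/(-4272 + 4*9) = -3192/(-4272 + 36) = -3192/(-4236) = -3192*(-1/4236) = 266/353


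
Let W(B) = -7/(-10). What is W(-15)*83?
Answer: 581/10 ≈ 58.100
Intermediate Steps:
W(B) = 7/10 (W(B) = -7*(-⅒) = 7/10)
W(-15)*83 = (7/10)*83 = 581/10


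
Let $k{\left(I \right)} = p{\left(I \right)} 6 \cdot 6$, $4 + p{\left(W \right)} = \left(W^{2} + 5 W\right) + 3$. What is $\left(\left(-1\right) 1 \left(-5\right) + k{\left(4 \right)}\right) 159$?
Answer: $201135$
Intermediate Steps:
$p{\left(W \right)} = -1 + W^{2} + 5 W$ ($p{\left(W \right)} = -4 + \left(\left(W^{2} + 5 W\right) + 3\right) = -4 + \left(3 + W^{2} + 5 W\right) = -1 + W^{2} + 5 W$)
$k{\left(I \right)} = -36 + 36 I^{2} + 180 I$ ($k{\left(I \right)} = \left(-1 + I^{2} + 5 I\right) 6 \cdot 6 = \left(-6 + 6 I^{2} + 30 I\right) 6 = -36 + 36 I^{2} + 180 I$)
$\left(\left(-1\right) 1 \left(-5\right) + k{\left(4 \right)}\right) 159 = \left(\left(-1\right) 1 \left(-5\right) + \left(-36 + 36 \cdot 4^{2} + 180 \cdot 4\right)\right) 159 = \left(\left(-1\right) \left(-5\right) + \left(-36 + 36 \cdot 16 + 720\right)\right) 159 = \left(5 + \left(-36 + 576 + 720\right)\right) 159 = \left(5 + 1260\right) 159 = 1265 \cdot 159 = 201135$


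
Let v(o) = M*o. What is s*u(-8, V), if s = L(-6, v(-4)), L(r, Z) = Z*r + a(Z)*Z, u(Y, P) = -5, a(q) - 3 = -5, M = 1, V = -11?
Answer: -160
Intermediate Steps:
v(o) = o (v(o) = 1*o = o)
a(q) = -2 (a(q) = 3 - 5 = -2)
L(r, Z) = -2*Z + Z*r (L(r, Z) = Z*r - 2*Z = -2*Z + Z*r)
s = 32 (s = -4*(-2 - 6) = -4*(-8) = 32)
s*u(-8, V) = 32*(-5) = -160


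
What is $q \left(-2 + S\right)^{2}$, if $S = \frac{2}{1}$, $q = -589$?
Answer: $0$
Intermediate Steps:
$S = 2$ ($S = 2 \cdot 1 = 2$)
$q \left(-2 + S\right)^{2} = - 589 \left(-2 + 2\right)^{2} = - 589 \cdot 0^{2} = \left(-589\right) 0 = 0$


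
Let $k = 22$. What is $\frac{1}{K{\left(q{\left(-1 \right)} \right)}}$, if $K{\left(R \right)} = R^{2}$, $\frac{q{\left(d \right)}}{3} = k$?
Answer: $\frac{1}{4356} \approx 0.00022957$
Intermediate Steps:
$q{\left(d \right)} = 66$ ($q{\left(d \right)} = 3 \cdot 22 = 66$)
$\frac{1}{K{\left(q{\left(-1 \right)} \right)}} = \frac{1}{66^{2}} = \frac{1}{4356}$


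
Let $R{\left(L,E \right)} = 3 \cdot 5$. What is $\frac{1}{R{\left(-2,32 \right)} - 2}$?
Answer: $\frac{1}{13} \approx 0.076923$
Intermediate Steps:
$R{\left(L,E \right)} = 15$
$\frac{1}{R{\left(-2,32 \right)} - 2} = \frac{1}{15 - 2} = \frac{1}{13}$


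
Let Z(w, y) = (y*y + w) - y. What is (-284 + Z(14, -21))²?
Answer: 36864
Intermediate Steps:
Z(w, y) = w + y² - y (Z(w, y) = (y² + w) - y = (w + y²) - y = w + y² - y)
(-284 + Z(14, -21))² = (-284 + (14 + (-21)² - 1*(-21)))² = (-284 + (14 + 441 + 21))² = (-284 + 476)² = 192² = 36864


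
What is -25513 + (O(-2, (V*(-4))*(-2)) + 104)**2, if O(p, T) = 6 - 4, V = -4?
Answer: -14277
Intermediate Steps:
O(p, T) = 2
-25513 + (O(-2, (V*(-4))*(-2)) + 104)**2 = -25513 + (2 + 104)**2 = -25513 + 106**2 = -25513 + 11236 = -14277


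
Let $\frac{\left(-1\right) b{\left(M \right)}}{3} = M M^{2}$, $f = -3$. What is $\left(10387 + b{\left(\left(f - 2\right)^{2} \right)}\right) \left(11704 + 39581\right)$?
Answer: $-1871287080$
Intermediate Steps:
$b{\left(M \right)} = - 3 M^{3}$ ($b{\left(M \right)} = - 3 M M^{2} = - 3 M^{3}$)
$\left(10387 + b{\left(\left(f - 2\right)^{2} \right)}\right) \left(11704 + 39581\right) = \left(10387 - 3 \left(\left(-3 - 2\right)^{2}\right)^{3}\right) \left(11704 + 39581\right) = \left(10387 - 3 \left(\left(-5\right)^{2}\right)^{3}\right) 51285 = \left(10387 - 3 \cdot 25^{3}\right) 51285 = \left(10387 - 46875\right) 51285 = \left(-36488\right) 51285 = -1871287080$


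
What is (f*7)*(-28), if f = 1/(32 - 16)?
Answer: -49/4 ≈ -12.250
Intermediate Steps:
f = 1/16 ≈ 0.062500
(f*7)*(-28) = ((1/16)*7)*(-28) = (7/16)*(-28) = -49/4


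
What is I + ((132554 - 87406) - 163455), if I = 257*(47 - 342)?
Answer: -194122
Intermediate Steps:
I = -75815 (I = 257*(-295) = -75815)
I + ((132554 - 87406) - 163455) = -75815 + ((132554 - 87406) - 163455) = -75815 + (45148 - 163455) = -75815 - 118307 = -194122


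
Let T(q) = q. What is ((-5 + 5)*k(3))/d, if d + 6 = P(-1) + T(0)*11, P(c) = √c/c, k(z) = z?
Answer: 0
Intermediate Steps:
P(c) = c^(-½)
d = -6 - I (d = -6 + ((-1)^(-½) + 0*11) = -6 + (-I + 0) = -6 - I ≈ -6.0 - 1.0*I)
((-5 + 5)*k(3))/d = ((-5 + 5)*3)/(-6 - I) = (0*3)*((-6 + I)/37) = 0*((-6 + I)/37) = 0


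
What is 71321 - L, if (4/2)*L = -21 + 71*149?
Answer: 66042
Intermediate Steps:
L = 5279 (L = (-21 + 71*149)/2 = (-21 + 10579)/2 = (1/2)*10558 = 5279)
71321 - L = 71321 - 1*5279 = 71321 - 5279 = 66042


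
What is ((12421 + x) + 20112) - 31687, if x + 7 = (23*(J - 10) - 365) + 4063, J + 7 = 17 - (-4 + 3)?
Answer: 4560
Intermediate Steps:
J = 11 (J = -7 + (17 - (-4 + 3)) = -7 + (17 - 1*(-1)) = -7 + (17 + 1) = -7 + 18 = 11)
x = 3714 (x = -7 + ((23*(11 - 10) - 365) + 4063) = -7 + ((23*1 - 365) + 4063) = -7 + ((23 - 365) + 4063) = -7 + (-342 + 4063) = -7 + 3721 = 3714)
((12421 + x) + 20112) - 31687 = ((12421 + 3714) + 20112) - 31687 = (16135 + 20112) - 31687 = 36247 - 31687 = 4560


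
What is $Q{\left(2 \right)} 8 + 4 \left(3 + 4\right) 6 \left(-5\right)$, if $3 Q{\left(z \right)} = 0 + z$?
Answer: $- \frac{2504}{3} \approx -834.67$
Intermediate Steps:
$Q{\left(z \right)} = \frac{z}{3}$ ($Q{\left(z \right)} = \frac{0 + z}{3} = \frac{z}{3}$)
$Q{\left(2 \right)} 8 + 4 \left(3 + 4\right) 6 \left(-5\right) = \frac{1}{3} \cdot 2 \cdot 8 + 4 \left(3 + 4\right) 6 \left(-5\right) = \frac{2}{3} \cdot 8 + 4 \cdot 7 \cdot 6 \left(-5\right) = \frac{16}{3} + 28 \cdot 6 \left(-5\right) = \frac{16}{3} + 168 \left(-5\right) = \frac{16}{3} - 840 = - \frac{2504}{3}$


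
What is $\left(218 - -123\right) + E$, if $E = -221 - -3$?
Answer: $123$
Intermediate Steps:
$E = -218$ ($E = -221 + 3 = -218$)
$\left(218 - -123\right) + E = \left(218 - -123\right) - 218 = \left(218 + 123\right) - 218 = 341 - 218 = 123$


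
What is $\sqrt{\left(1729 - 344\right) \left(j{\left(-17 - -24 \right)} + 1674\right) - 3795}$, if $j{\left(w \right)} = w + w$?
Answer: $\sqrt{2334085} \approx 1527.8$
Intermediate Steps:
$j{\left(w \right)} = 2 w$
$\sqrt{\left(1729 - 344\right) \left(j{\left(-17 - -24 \right)} + 1674\right) - 3795} = \sqrt{\left(1729 - 344\right) \left(2 \left(-17 - -24\right) + 1674\right) - 3795} = \sqrt{1385 \left(2 \left(-17 + 24\right) + 1674\right) - 3795} = \sqrt{1385 \left(2 \cdot 7 + 1674\right) - 3795} = \sqrt{1385 \left(14 + 1674\right) - 3795} = \sqrt{1385 \cdot 1688 - 3795} = \sqrt{2337880 - 3795} = \sqrt{2334085}$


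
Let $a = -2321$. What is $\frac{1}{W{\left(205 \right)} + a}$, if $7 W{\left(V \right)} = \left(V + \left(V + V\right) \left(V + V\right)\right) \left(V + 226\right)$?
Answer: $\frac{7}{72523208} \approx 9.6521 \cdot 10^{-8}$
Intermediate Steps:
$W{\left(V \right)} = \frac{\left(226 + V\right) \left(V + 4 V^{2}\right)}{7}$ ($W{\left(V \right)} = \frac{\left(V + \left(V + V\right) \left(V + V\right)\right) \left(V + 226\right)}{7} = \frac{\left(V + 2 V 2 V\right) \left(226 + V\right)}{7} = \frac{\left(V + 4 V^{2}\right) \left(226 + V\right)}{7} = \frac{\left(226 + V\right) \left(V + 4 V^{2}\right)}{7}$)
$\frac{1}{W{\left(205 \right)} + a} = \frac{1}{\frac{1}{7} \cdot 205 \left(226 + 4 \cdot 205^{2} + 905 \cdot 205\right) - 2321} = \frac{1}{\frac{1}{7} \cdot 205 \left(226 + 4 \cdot 42025 + 185525\right) - 2321} = \frac{1}{\frac{1}{7} \cdot 205 \left(226 + 168100 + 185525\right) - 2321} = \frac{1}{\frac{1}{7} \cdot 205 \cdot 353851 - 2321} = \frac{1}{\frac{72539455}{7} - 2321} = \frac{1}{\frac{72523208}{7}} = \frac{7}{72523208}$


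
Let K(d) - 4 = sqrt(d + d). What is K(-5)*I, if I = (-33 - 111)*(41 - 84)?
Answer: 24768 + 6192*I*sqrt(10) ≈ 24768.0 + 19581.0*I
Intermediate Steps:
K(d) = 4 + sqrt(2)*sqrt(d) (K(d) = 4 + sqrt(d + d) = 4 + sqrt(2*d) = 4 + sqrt(2)*sqrt(d))
I = 6192 (I = -144*(-43) = 6192)
K(-5)*I = (4 + sqrt(2)*sqrt(-5))*6192 = (4 + sqrt(2)*(I*sqrt(5)))*6192 = (4 + I*sqrt(10))*6192 = 24768 + 6192*I*sqrt(10)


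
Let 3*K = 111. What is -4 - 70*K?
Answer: -2594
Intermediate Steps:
K = 37 (K = (⅓)*111 = 37)
-4 - 70*K = -4 - 70*37 = -4 - 2590 = -2594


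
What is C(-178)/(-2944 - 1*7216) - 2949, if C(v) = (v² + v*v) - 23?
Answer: -6005037/2032 ≈ -2955.2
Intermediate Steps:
C(v) = -23 + 2*v² (C(v) = (v² + v²) - 23 = 2*v² - 23 = -23 + 2*v²)
C(-178)/(-2944 - 1*7216) - 2949 = (-23 + 2*(-178)²)/(-2944 - 1*7216) - 2949 = (-23 + 2*31684)/(-2944 - 7216) - 2949 = (-23 + 63368)/(-10160) - 2949 = 63345*(-1/10160) - 2949 = -12669/2032 - 2949 = -6005037/2032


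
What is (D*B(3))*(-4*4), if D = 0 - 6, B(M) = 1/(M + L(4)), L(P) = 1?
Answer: 24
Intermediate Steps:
B(M) = 1/(1 + M) (B(M) = 1/(M + 1) = 1/(1 + M))
D = -6 (D = 0 - 1*6 = 0 - 6 = -6)
(D*B(3))*(-4*4) = (-6/(1 + 3))*(-4*4) = -6/4*(-16) = -6*¼*(-16) = -3/2*(-16) = 24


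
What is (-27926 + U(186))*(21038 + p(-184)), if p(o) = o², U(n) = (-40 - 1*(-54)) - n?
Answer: -1542411612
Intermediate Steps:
U(n) = 14 - n (U(n) = (-40 + 54) - n = 14 - n)
(-27926 + U(186))*(21038 + p(-184)) = (-27926 + (14 - 1*186))*(21038 + (-184)²) = (-27926 + (14 - 186))*(21038 + 33856) = (-27926 - 172)*54894 = -28098*54894 = -1542411612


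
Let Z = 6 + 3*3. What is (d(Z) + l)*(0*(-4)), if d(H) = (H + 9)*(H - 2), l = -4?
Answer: 0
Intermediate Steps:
Z = 15 (Z = 6 + 9 = 15)
d(H) = (-2 + H)*(9 + H) (d(H) = (9 + H)*(-2 + H) = (-2 + H)*(9 + H))
(d(Z) + l)*(0*(-4)) = ((-18 + 15**2 + 7*15) - 4)*(0*(-4)) = ((-18 + 225 + 105) - 4)*0 = (312 - 4)*0 = 308*0 = 0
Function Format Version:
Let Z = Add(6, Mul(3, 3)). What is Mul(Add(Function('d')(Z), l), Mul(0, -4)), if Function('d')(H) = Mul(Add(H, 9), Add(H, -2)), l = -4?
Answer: 0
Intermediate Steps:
Z = 15 (Z = Add(6, 9) = 15)
Function('d')(H) = Mul(Add(-2, H), Add(9, H)) (Function('d')(H) = Mul(Add(9, H), Add(-2, H)) = Mul(Add(-2, H), Add(9, H)))
Mul(Add(Function('d')(Z), l), Mul(0, -4)) = Mul(Add(Add(-18, Pow(15, 2), Mul(7, 15)), -4), Mul(0, -4)) = Mul(Add(Add(-18, 225, 105), -4), 0) = Mul(Add(312, -4), 0) = Mul(308, 0) = 0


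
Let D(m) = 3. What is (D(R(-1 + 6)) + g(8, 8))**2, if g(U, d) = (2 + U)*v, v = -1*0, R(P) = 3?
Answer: 9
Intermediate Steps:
v = 0
g(U, d) = 0 (g(U, d) = (2 + U)*0 = 0)
(D(R(-1 + 6)) + g(8, 8))**2 = (3 + 0)**2 = 3**2 = 9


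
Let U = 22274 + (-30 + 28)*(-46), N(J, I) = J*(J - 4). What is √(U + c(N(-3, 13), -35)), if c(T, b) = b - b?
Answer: √22366 ≈ 149.55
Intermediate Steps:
N(J, I) = J*(-4 + J)
c(T, b) = 0
U = 22366 (U = 22274 - 2*(-46) = 22274 + 92 = 22366)
√(U + c(N(-3, 13), -35)) = √(22366 + 0) = √22366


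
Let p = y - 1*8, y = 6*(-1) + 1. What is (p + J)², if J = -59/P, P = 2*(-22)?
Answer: 263169/1936 ≈ 135.93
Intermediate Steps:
P = -44
J = 59/44 (J = -59/(-44) = -59*(-1/44) = 59/44 ≈ 1.3409)
y = -5 (y = -6 + 1 = -5)
p = -13 (p = -5 - 1*8 = -5 - 8 = -13)
(p + J)² = (-13 + 59/44)² = (-513/44)² = 263169/1936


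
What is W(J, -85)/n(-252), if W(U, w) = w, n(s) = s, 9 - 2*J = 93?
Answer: 85/252 ≈ 0.33730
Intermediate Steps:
J = -42 (J = 9/2 - ½*93 = 9/2 - 93/2 = -42)
W(J, -85)/n(-252) = -85/(-252) = -85*(-1/252) = 85/252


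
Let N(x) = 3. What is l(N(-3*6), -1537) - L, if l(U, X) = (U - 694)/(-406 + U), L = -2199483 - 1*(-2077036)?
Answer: 49346832/403 ≈ 1.2245e+5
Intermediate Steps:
L = -122447 (L = -2199483 + 2077036 = -122447)
l(U, X) = (-694 + U)/(-406 + U)
l(N(-3*6), -1537) - L = (-694 + 3)/(-406 + 3) - 1*(-122447) = -691/(-403) + 122447 = -1/403*(-691) + 122447 = 691/403 + 122447 = 49346832/403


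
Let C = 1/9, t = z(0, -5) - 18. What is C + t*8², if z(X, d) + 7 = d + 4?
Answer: -14975/9 ≈ -1663.9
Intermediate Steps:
z(X, d) = -3 + d (z(X, d) = -7 + (d + 4) = -7 + (4 + d) = -3 + d)
t = -26 (t = (-3 - 5) - 18 = -8 - 18 = -26)
C = ⅑ ≈ 0.11111
C + t*8² = ⅑ - 26*8² = ⅑ - 26*64 = ⅑ - 1664 = -14975/9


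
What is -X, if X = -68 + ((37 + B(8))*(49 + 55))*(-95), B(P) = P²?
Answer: 997948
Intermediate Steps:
X = -997948 (X = -68 + ((37 + 8²)*(49 + 55))*(-95) = -68 + ((37 + 64)*104)*(-95) = -68 + (101*104)*(-95) = -68 + 10504*(-95) = -68 - 997880 = -997948)
-X = -1*(-997948) = 997948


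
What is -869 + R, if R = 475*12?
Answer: 4831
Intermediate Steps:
R = 5700
-869 + R = -869 + 5700 = 4831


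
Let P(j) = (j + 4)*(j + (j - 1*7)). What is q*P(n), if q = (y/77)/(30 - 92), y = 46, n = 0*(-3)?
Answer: 92/341 ≈ 0.26979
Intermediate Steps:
n = 0
P(j) = (-7 + 2*j)*(4 + j) (P(j) = (4 + j)*(j + (j - 7)) = (4 + j)*(j + (-7 + j)) = (4 + j)*(-7 + 2*j) = (-7 + 2*j)*(4 + j))
q = -23/2387 (q = (46/77)/(30 - 92) = (46*(1/77))/(-62) = (46/77)*(-1/62) = -23/2387 ≈ -0.0096355)
q*P(n) = -23*(-28 + 0 + 2*0**2)/2387 = -23*(-28 + 0 + 2*0)/2387 = -23*(-28 + 0 + 0)/2387 = -23/2387*(-28) = 92/341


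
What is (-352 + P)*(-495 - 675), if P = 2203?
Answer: -2165670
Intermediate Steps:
(-352 + P)*(-495 - 675) = (-352 + 2203)*(-495 - 675) = 1851*(-1170) = -2165670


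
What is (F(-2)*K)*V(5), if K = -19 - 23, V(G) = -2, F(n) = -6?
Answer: -504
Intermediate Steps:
K = -42
(F(-2)*K)*V(5) = -6*(-42)*(-2) = 252*(-2) = -504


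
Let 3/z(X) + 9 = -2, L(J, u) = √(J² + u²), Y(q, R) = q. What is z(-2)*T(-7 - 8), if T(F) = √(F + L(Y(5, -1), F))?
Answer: -3*√(-15 + 5*√10)/11 ≈ -0.24566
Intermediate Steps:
z(X) = -3/11 (z(X) = 3/(-9 - 2) = 3/(-11) = 3*(-1/11) = -3/11)
T(F) = √(F + √(25 + F²)) (T(F) = √(F + √(5² + F²)) = √(F + √(25 + F²)))
z(-2)*T(-7 - 8) = -3*√((-7 - 8) + √(25 + (-7 - 8)²))/11 = -3*√(-15 + √(25 + (-15)²))/11 = -3*√(-15 + √(25 + 225))/11 = -3*√(-15 + √250)/11 = -3*√(-15 + 5*√10)/11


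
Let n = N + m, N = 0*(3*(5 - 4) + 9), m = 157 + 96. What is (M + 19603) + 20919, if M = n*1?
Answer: 40775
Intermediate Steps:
m = 253
N = 0 (N = 0*(3*1 + 9) = 0*(3 + 9) = 0*12 = 0)
n = 253 (n = 0 + 253 = 253)
M = 253 (M = 253*1 = 253)
(M + 19603) + 20919 = (253 + 19603) + 20919 = 19856 + 20919 = 40775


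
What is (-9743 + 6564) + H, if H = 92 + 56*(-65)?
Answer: -6727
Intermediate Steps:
H = -3548 (H = 92 - 3640 = -3548)
(-9743 + 6564) + H = (-9743 + 6564) - 3548 = -3179 - 3548 = -6727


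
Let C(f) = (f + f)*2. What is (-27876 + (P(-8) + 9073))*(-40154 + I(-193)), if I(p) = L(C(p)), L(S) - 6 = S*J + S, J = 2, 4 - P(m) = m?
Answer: 797941024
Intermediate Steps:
P(m) = 4 - m
C(f) = 4*f (C(f) = (2*f)*2 = 4*f)
L(S) = 6 + 3*S (L(S) = 6 + (S*2 + S) = 6 + (2*S + S) = 6 + 3*S)
I(p) = 6 + 12*p (I(p) = 6 + 3*(4*p) = 6 + 12*p)
(-27876 + (P(-8) + 9073))*(-40154 + I(-193)) = (-27876 + ((4 - 1*(-8)) + 9073))*(-40154 + (6 + 12*(-193))) = (-27876 + ((4 + 8) + 9073))*(-40154 + (6 - 2316)) = (-27876 + (12 + 9073))*(-40154 - 2310) = (-27876 + 9085)*(-42464) = -18791*(-42464) = 797941024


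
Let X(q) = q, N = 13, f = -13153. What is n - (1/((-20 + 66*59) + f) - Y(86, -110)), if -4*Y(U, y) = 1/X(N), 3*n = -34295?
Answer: -5515879847/482508 ≈ -11432.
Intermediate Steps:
n = -34295/3 (n = (⅓)*(-34295) = -34295/3 ≈ -11432.)
Y(U, y) = -1/52 (Y(U, y) = -¼/13 = -¼*1/13 = -1/52)
n - (1/((-20 + 66*59) + f) - Y(86, -110)) = -34295/3 - (1/((-20 + 66*59) - 13153) - 1*(-1/52)) = -34295/3 - (1/((-20 + 3894) - 13153) + 1/52) = -34295/3 - (1/(3874 - 13153) + 1/52) = -34295/3 - (1/(-9279) + 1/52) = -34295/3 - (-1/9279 + 1/52) = -34295/3 - 1*9227/482508 = -34295/3 - 9227/482508 = -5515879847/482508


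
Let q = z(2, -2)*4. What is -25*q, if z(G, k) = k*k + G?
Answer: -600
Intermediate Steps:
z(G, k) = G + k² (z(G, k) = k² + G = G + k²)
q = 24 (q = (2 + (-2)²)*4 = (2 + 4)*4 = 6*4 = 24)
-25*q = -25*24 = -600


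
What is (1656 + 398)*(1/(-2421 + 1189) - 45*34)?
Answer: -1935854947/616 ≈ -3.1426e+6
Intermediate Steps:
(1656 + 398)*(1/(-2421 + 1189) - 45*34) = 2054*(1/(-1232) - 1530) = 2054*(-1/1232 - 1530) = 2054*(-1884961/1232) = -1935854947/616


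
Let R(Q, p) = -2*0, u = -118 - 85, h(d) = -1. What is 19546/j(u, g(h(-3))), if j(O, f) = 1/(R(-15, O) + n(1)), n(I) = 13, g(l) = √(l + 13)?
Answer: 254098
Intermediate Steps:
g(l) = √(13 + l)
u = -203
R(Q, p) = 0
j(O, f) = 1/13 (j(O, f) = 1/(0 + 13) = 1/13)
19546/j(u, g(h(-3))) = 19546/(1/13) = 19546*13 = 254098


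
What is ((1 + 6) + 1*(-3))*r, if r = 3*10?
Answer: 120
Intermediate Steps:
r = 30
((1 + 6) + 1*(-3))*r = ((1 + 6) + 1*(-3))*30 = (7 - 3)*30 = 4*30 = 120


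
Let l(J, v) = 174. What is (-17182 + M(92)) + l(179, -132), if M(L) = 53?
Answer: -16955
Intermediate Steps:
(-17182 + M(92)) + l(179, -132) = (-17182 + 53) + 174 = -17129 + 174 = -16955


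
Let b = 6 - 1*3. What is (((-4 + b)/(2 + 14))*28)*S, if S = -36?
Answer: 63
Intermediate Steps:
b = 3 (b = 6 - 3 = 3)
(((-4 + b)/(2 + 14))*28)*S = (((-4 + 3)/(2 + 14))*28)*(-36) = (-1/16*28)*(-36) = (-1*1/16*28)*(-36) = -1/16*28*(-36) = -7/4*(-36) = 63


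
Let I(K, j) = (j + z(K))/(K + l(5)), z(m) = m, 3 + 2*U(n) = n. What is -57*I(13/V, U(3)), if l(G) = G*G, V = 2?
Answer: -247/21 ≈ -11.762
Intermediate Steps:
l(G) = G**2
U(n) = -3/2 + n/2
I(K, j) = (K + j)/(25 + K) (I(K, j) = (j + K)/(K + 5**2) = (K + j)/(K + 25) = (K + j)/(25 + K))
-57*I(13/V, U(3)) = -57*(13/2 + (-3/2 + (1/2)*3))/(25 + 13/2) = -57*(13*(1/2) + (-3/2 + 3/2))/(25 + 13*(1/2)) = -57*(13/2 + 0)/(25 + 13/2) = -57*13/(63/2*2) = -38*13/(21*2) = -57*13/63 = -247/21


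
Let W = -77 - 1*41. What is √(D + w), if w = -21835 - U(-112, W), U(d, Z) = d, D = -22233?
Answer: 6*I*√1221 ≈ 209.66*I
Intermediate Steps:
W = -118 (W = -77 - 41 = -118)
w = -21723 (w = -21835 - 1*(-112) = -21835 + 112 = -21723)
√(D + w) = √(-22233 - 21723) = √(-43956) = 6*I*√1221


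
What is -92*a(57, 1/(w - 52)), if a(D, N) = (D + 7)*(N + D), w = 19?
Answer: -11069440/33 ≈ -3.3544e+5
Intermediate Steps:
a(D, N) = (7 + D)*(D + N)
-92*a(57, 1/(w - 52)) = -92*(57**2 + 7*57 + 7/(19 - 52) + 57/(19 - 52)) = -92*(3249 + 399 + 7/(-33) + 57/(-33)) = -92*(3249 + 399 + 7*(-1/33) + 57*(-1/33)) = -92*(3249 + 399 - 7/33 - 19/11) = -92*120320/33 = -11069440/33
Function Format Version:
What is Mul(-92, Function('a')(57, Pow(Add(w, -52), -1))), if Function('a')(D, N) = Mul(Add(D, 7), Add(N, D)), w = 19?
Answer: Rational(-11069440, 33) ≈ -3.3544e+5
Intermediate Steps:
Function('a')(D, N) = Mul(Add(7, D), Add(D, N))
Mul(-92, Function('a')(57, Pow(Add(w, -52), -1))) = Mul(-92, Add(Pow(57, 2), Mul(7, 57), Mul(7, Pow(Add(19, -52), -1)), Mul(57, Pow(Add(19, -52), -1)))) = Mul(-92, Add(3249, 399, Mul(7, Pow(-33, -1)), Mul(57, Pow(-33, -1)))) = Mul(-92, Add(3249, 399, Mul(7, Rational(-1, 33)), Mul(57, Rational(-1, 33)))) = Mul(-92, Add(3249, 399, Rational(-7, 33), Rational(-19, 11))) = Mul(-92, Rational(120320, 33)) = Rational(-11069440, 33)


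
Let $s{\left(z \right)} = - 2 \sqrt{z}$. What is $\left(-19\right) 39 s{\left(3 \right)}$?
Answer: $1482 \sqrt{3} \approx 2566.9$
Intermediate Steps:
$\left(-19\right) 39 s{\left(3 \right)} = \left(-19\right) 39 \left(- 2 \sqrt{3}\right) = - 741 \left(- 2 \sqrt{3}\right) = 1482 \sqrt{3}$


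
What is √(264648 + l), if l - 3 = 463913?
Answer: 2*√182141 ≈ 853.56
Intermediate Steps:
l = 463916 (l = 3 + 463913 = 463916)
√(264648 + l) = √(264648 + 463916) = √728564 = 2*√182141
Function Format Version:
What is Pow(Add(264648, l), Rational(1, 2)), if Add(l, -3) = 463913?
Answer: Mul(2, Pow(182141, Rational(1, 2))) ≈ 853.56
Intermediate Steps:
l = 463916 (l = Add(3, 463913) = 463916)
Pow(Add(264648, l), Rational(1, 2)) = Pow(Add(264648, 463916), Rational(1, 2)) = Pow(728564, Rational(1, 2)) = Mul(2, Pow(182141, Rational(1, 2)))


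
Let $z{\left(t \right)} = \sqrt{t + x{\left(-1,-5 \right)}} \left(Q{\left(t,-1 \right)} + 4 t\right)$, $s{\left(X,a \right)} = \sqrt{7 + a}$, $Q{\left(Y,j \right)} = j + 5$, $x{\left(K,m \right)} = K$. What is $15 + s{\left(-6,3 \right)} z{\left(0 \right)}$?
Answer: $15 + 4 i \sqrt{10} \approx 15.0 + 12.649 i$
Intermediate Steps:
$Q{\left(Y,j \right)} = 5 + j$
$z{\left(t \right)} = \sqrt{-1 + t} \left(4 + 4 t\right)$ ($z{\left(t \right)} = \sqrt{t - 1} \left(\left(5 - 1\right) + 4 t\right) = \sqrt{-1 + t} \left(4 + 4 t\right)$)
$15 + s{\left(-6,3 \right)} z{\left(0 \right)} = 15 + \sqrt{7 + 3} \cdot 4 \sqrt{-1 + 0} \left(1 + 0\right) = 15 + \sqrt{10} \cdot 4 \sqrt{-1} \cdot 1 = 15 + \sqrt{10} \cdot 4 i 1 = 15 + \sqrt{10} \cdot 4 i = 15 + 4 i \sqrt{10}$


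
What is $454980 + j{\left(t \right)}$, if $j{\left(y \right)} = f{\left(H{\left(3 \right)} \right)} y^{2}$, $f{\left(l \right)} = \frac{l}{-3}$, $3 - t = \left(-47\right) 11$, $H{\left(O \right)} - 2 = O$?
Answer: $\frac{12940}{3} \approx 4313.3$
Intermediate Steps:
$H{\left(O \right)} = 2 + O$
$t = 520$ ($t = 3 - \left(-47\right) 11 = 3 - -517 = 3 + 517 = 520$)
$f{\left(l \right)} = - \frac{l}{3}$ ($f{\left(l \right)} = l \left(- \frac{1}{3}\right) = - \frac{l}{3}$)
$j{\left(y \right)} = - \frac{5 y^{2}}{3}$ ($j{\left(y \right)} = - \frac{2 + 3}{3} y^{2} = \left(- \frac{1}{3}\right) 5 y^{2} = - \frac{5 y^{2}}{3}$)
$454980 + j{\left(t \right)} = 454980 - \frac{5 \cdot 520^{2}}{3} = 454980 - \frac{1352000}{3} = \frac{12940}{3}$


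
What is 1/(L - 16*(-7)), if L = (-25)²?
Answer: 1/737 ≈ 0.0013569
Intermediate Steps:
L = 625
1/(L - 16*(-7)) = 1/(625 - 16*(-7)) = 1/(625 + 112) = 1/737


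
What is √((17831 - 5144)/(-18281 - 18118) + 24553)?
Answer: 2*√903597045890/12133 ≈ 156.69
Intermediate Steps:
√((17831 - 5144)/(-18281 - 18118) + 24553) = √(12687/(-36399) + 24553) = √(12687*(-1/36399) + 24553) = √(-4229/12133 + 24553) = √(297897320/12133) = 2*√903597045890/12133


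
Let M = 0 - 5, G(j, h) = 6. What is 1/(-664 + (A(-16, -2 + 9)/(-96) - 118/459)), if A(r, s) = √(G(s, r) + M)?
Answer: -14688/9756761 ≈ -0.0015054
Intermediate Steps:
M = -5
A(r, s) = 1 (A(r, s) = √(6 - 5) = √1 = 1)
1/(-664 + (A(-16, -2 + 9)/(-96) - 118/459)) = 1/(-664 + (1/(-96) - 118/459)) = 1/(-664 + (1*(-1/96) - 118*1/459)) = 1/(-664 + (-1/96 - 118/459)) = 1/(-664 - 3929/14688) = 1/(-9756761/14688) = -14688/9756761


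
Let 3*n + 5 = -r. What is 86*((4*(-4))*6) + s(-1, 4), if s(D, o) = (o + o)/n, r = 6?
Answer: -90840/11 ≈ -8258.2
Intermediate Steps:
n = -11/3 (n = -5/3 + (-1*6)/3 = -5/3 + (⅓)*(-6) = -5/3 - 2 = -11/3 ≈ -3.6667)
s(D, o) = -6*o/11 (s(D, o) = (o + o)/(-11/3) = (2*o)*(-3/11) = -6*o/11)
86*((4*(-4))*6) + s(-1, 4) = 86*((4*(-4))*6) - 6/11*4 = 86*(-16*6) - 24/11 = 86*(-96) - 24/11 = -8256 - 24/11 = -90840/11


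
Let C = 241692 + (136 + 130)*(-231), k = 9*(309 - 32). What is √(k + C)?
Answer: √182739 ≈ 427.48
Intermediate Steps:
k = 2493 (k = 9*277 = 2493)
C = 180246 (C = 241692 + 266*(-231) = 241692 - 61446 = 180246)
√(k + C) = √(2493 + 180246) = √182739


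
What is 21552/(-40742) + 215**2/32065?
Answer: 119223407/130639223 ≈ 0.91262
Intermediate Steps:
21552/(-40742) + 215**2/32065 = 21552*(-1/40742) + 46225*(1/32065) = -10776/20371 + 9245/6413 = 119223407/130639223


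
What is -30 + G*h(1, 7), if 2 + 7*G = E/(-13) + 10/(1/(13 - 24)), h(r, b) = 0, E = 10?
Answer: -30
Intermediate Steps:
G = -1466/91 (G = -2/7 + (10/(-13) + 10/(1/(13 - 24)))/7 = -2/7 + (10*(-1/13) + 10/(1/(-11)))/7 = -2/7 + (-10/13 + 10/(-1/11))/7 = -2/7 + (-10/13 + 10*(-11))/7 = -2/7 + (-10/13 - 110)/7 = -2/7 + (⅐)*(-1440/13) = -2/7 - 1440/91 = -1466/91 ≈ -16.110)
-30 + G*h(1, 7) = -30 - 1466/91*0 = -30 + 0 = -30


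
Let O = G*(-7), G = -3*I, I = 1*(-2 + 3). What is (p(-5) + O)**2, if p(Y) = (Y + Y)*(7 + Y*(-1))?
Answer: 9801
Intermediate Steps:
I = 1 (I = 1*1 = 1)
p(Y) = 2*Y*(7 - Y) (p(Y) = (2*Y)*(7 - Y) = 2*Y*(7 - Y))
G = -3 (G = -3*1 = -3)
O = 21 (O = -3*(-7) = 21)
(p(-5) + O)**2 = (2*(-5)*(7 - 1*(-5)) + 21)**2 = (2*(-5)*(7 + 5) + 21)**2 = (2*(-5)*12 + 21)**2 = (-120 + 21)**2 = (-99)**2 = 9801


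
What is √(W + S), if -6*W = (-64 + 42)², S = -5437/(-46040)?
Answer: I*√384158991570/69060 ≈ 8.9749*I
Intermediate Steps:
S = 5437/46040 (S = -5437*(-1/46040) = 5437/46040 ≈ 0.11809)
W = -242/3 (W = -(-64 + 42)²/6 = -⅙*(-22)² = -⅙*484 = -242/3 ≈ -80.667)
√(W + S) = √(-242/3 + 5437/46040) = √(-11125369/138120) = I*√384158991570/69060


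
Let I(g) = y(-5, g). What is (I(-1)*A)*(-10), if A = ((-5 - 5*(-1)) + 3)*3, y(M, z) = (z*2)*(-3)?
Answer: -540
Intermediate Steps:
y(M, z) = -6*z (y(M, z) = (2*z)*(-3) = -6*z)
A = 9 (A = ((-5 + 5) + 3)*3 = (0 + 3)*3 = 3*3 = 9)
I(g) = -6*g
(I(-1)*A)*(-10) = (-6*(-1)*9)*(-10) = (6*9)*(-10) = 54*(-10) = -540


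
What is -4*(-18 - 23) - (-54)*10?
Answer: 704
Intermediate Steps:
-4*(-18 - 23) - (-54)*10 = -4*(-41) - 1*(-540) = 164 + 540 = 704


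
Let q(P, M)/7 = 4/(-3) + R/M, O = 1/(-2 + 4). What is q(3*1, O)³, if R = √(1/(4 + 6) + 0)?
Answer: -183848/135 + 29498*√10/75 ≈ -118.09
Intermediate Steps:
R = √10/10 (R = √(1/10 + 0) = √(⅒ + 0) = √(⅒) = √10/10 ≈ 0.31623)
O = ½ (O = 1/2 = ½ ≈ 0.50000)
q(P, M) = -28/3 + 7*√10/(10*M) (q(P, M) = 7*(4/(-3) + (√10/10)/M) = 7*(4*(-⅓) + √10/(10*M)) = 7*(-4/3 + √10/(10*M)) = -28/3 + 7*√10/(10*M))
q(3*1, O)³ = (7*(-40*½ + 3*√10)/(30*(½)))³ = ((7/30)*2*(-20 + 3*√10))³ = (-28/3 + 7*√10/5)³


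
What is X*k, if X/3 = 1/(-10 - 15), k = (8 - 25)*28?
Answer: 1428/25 ≈ 57.120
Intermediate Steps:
k = -476 (k = -17*28 = -476)
X = -3/25 (X = 3/(-10 - 15) = 3/(-25) = 3*(-1/25) = -3/25 ≈ -0.12000)
X*k = -3/25*(-476) = 1428/25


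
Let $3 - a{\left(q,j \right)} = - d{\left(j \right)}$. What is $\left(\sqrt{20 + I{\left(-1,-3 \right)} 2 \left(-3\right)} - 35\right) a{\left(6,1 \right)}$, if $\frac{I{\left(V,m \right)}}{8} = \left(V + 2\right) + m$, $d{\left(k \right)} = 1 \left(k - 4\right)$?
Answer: $0$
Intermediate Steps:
$d{\left(k \right)} = -4 + k$ ($d{\left(k \right)} = 1 \left(-4 + k\right) = -4 + k$)
$I{\left(V,m \right)} = 16 + 8 V + 8 m$ ($I{\left(V,m \right)} = 8 \left(\left(V + 2\right) + m\right) = 8 \left(\left(2 + V\right) + m\right) = 8 \left(2 + V + m\right) = 16 + 8 V + 8 m$)
$a{\left(q,j \right)} = -1 + j$ ($a{\left(q,j \right)} = 3 - - (-4 + j) = 3 - \left(4 - j\right) = 3 + \left(-4 + j\right) = -1 + j$)
$\left(\sqrt{20 + I{\left(-1,-3 \right)} 2 \left(-3\right)} - 35\right) a{\left(6,1 \right)} = \left(\sqrt{20 + \left(16 + 8 \left(-1\right) + 8 \left(-3\right)\right) 2 \left(-3\right)} - 35\right) \left(-1 + 1\right) = \left(\sqrt{20 + \left(16 - 8 - 24\right) 2 \left(-3\right)} - 35\right) 0 = \left(\sqrt{20 + \left(-16\right) 2 \left(-3\right)} - 35\right) 0 = \left(\sqrt{20 - -96} - 35\right) 0 = \left(\sqrt{20 + 96} - 35\right) 0 = \left(\sqrt{116} - 35\right) 0 = \left(2 \sqrt{29} - 35\right) 0 = \left(-35 + 2 \sqrt{29}\right) 0 = 0$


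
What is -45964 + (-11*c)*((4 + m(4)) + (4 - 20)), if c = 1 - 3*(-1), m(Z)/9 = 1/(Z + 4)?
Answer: -90971/2 ≈ -45486.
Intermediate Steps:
m(Z) = 9/(4 + Z) (m(Z) = 9/(Z + 4) = 9/(4 + Z))
c = 4 (c = 1 + 3 = 4)
-45964 + (-11*c)*((4 + m(4)) + (4 - 20)) = -45964 + (-11*4)*((4 + 9/(4 + 4)) + (4 - 20)) = -45964 - 44*((4 + 9/8) + (4 - 4*5)) = -45964 - 44*((4 + 9*(1/8)) + (4 - 20)) = -45964 - 44*((4 + 9/8) - 16) = -45964 - 44*(41/8 - 16) = -45964 - 44*(-87/8) = -45964 + 957/2 = -90971/2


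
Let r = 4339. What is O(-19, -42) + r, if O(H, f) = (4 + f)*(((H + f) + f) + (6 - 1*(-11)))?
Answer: 7607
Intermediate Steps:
O(H, f) = (4 + f)*(17 + H + 2*f) (O(H, f) = (4 + f)*((H + 2*f) + (6 + 11)) = (4 + f)*((H + 2*f) + 17) = (4 + f)*(17 + H + 2*f))
O(-19, -42) + r = (68 + 2*(-42)**2 + 4*(-19) + 25*(-42) - 19*(-42)) + 4339 = (68 + 2*1764 - 76 - 1050 + 798) + 4339 = (68 + 3528 - 76 - 1050 + 798) + 4339 = 3268 + 4339 = 7607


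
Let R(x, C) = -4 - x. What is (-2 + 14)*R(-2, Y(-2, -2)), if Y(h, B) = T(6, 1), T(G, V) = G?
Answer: -24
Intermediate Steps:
Y(h, B) = 6
(-2 + 14)*R(-2, Y(-2, -2)) = (-2 + 14)*(-4 - 1*(-2)) = 12*(-4 + 2) = 12*(-2) = -24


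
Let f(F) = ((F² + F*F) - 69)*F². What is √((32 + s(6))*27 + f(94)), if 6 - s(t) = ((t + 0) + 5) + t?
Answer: 5*√6221627 ≈ 12472.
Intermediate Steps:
s(t) = 1 - 2*t (s(t) = 6 - (((t + 0) + 5) + t) = 6 - ((t + 5) + t) = 6 - ((5 + t) + t) = 6 - (5 + 2*t) = 6 + (-5 - 2*t) = 1 - 2*t)
f(F) = F²*(-69 + 2*F²) (f(F) = ((F² + F²) - 69)*F² = (2*F² - 69)*F² = (-69 + 2*F²)*F² = F²*(-69 + 2*F²))
√((32 + s(6))*27 + f(94)) = √((32 + (1 - 2*6))*27 + 94²*(-69 + 2*94²)) = √((32 + (1 - 12))*27 + 8836*(-69 + 2*8836)) = √((32 - 11)*27 + 8836*(-69 + 17672)) = √(21*27 + 8836*17603) = √(567 + 155540108) = √155540675 = 5*√6221627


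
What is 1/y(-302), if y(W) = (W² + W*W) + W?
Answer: 1/182106 ≈ 5.4913e-6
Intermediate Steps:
y(W) = W + 2*W² (y(W) = (W² + W²) + W = 2*W² + W = W + 2*W²)
1/y(-302) = 1/(-302*(1 + 2*(-302))) = 1/(-302*(1 - 604)) = 1/(-302*(-603)) = 1/182106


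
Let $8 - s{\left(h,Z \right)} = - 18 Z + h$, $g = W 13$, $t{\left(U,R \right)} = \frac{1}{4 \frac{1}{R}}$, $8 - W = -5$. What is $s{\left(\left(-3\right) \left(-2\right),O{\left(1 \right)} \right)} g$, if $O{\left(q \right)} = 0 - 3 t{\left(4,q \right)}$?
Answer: $- \frac{3887}{2} \approx -1943.5$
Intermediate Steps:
$W = 13$ ($W = 8 - -5 = 8 + 5 = 13$)
$t{\left(U,R \right)} = \frac{R}{4}$
$g = 169$ ($g = 13 \cdot 13 = 169$)
$O{\left(q \right)} = - \frac{3 q}{4}$ ($O{\left(q \right)} = 0 - 3 \frac{q}{4} = 0 - \frac{3 q}{4} = - \frac{3 q}{4}$)
$s{\left(h,Z \right)} = 8 - h + 18 Z$ ($s{\left(h,Z \right)} = 8 - \left(- 18 Z + h\right) = 8 - \left(h - 18 Z\right) = 8 + \left(- h + 18 Z\right) = 8 - h + 18 Z$)
$s{\left(\left(-3\right) \left(-2\right),O{\left(1 \right)} \right)} g = \left(8 - \left(-3\right) \left(-2\right) + 18 \left(\left(- \frac{3}{4}\right) 1\right)\right) 169 = \left(8 - 6 + 18 \left(- \frac{3}{4}\right)\right) 169 = \left(8 - 6 - \frac{27}{2}\right) 169 = \left(- \frac{23}{2}\right) 169 = - \frac{3887}{2}$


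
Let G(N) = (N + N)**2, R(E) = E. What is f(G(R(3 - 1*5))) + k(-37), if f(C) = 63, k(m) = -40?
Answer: 23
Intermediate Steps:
G(N) = 4*N**2 (G(N) = (2*N)**2 = 4*N**2)
f(G(R(3 - 1*5))) + k(-37) = 63 - 40 = 23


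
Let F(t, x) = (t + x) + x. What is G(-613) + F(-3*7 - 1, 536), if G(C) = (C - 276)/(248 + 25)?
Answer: 40823/39 ≈ 1046.7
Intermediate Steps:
F(t, x) = t + 2*x
G(C) = -92/91 + C/273 (G(C) = (-276 + C)/273 = (-276 + C)*(1/273) = -92/91 + C/273)
G(-613) + F(-3*7 - 1, 536) = (-92/91 + (1/273)*(-613)) + ((-3*7 - 1) + 2*536) = (-92/91 - 613/273) + ((-21 - 1) + 1072) = -127/39 + (-22 + 1072) = -127/39 + 1050 = 40823/39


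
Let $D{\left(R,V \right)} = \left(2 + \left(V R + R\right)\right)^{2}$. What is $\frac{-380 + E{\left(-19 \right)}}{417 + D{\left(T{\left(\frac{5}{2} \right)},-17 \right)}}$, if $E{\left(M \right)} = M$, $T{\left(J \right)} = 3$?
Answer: $- \frac{399}{2533} \approx -0.15752$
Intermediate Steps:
$D{\left(R,V \right)} = \left(2 + R + R V\right)^{2}$ ($D{\left(R,V \right)} = \left(2 + \left(R V + R\right)\right)^{2} = \left(2 + \left(R + R V\right)\right)^{2} = \left(2 + R + R V\right)^{2}$)
$\frac{-380 + E{\left(-19 \right)}}{417 + D{\left(T{\left(\frac{5}{2} \right)},-17 \right)}} = \frac{-380 - 19}{417 + \left(2 + 3 + 3 \left(-17\right)\right)^{2}} = - \frac{399}{417 + \left(2 + 3 - 51\right)^{2}} = - \frac{399}{417 + \left(-46\right)^{2}} = - \frac{399}{417 + 2116} = - \frac{399}{2533}$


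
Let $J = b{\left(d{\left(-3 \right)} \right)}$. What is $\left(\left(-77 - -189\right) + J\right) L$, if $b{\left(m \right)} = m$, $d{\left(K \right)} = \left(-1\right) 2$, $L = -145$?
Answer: $-15950$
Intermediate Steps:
$d{\left(K \right)} = -2$
$J = -2$
$\left(\left(-77 - -189\right) + J\right) L = \left(\left(-77 - -189\right) - 2\right) \left(-145\right) = \left(\left(-77 + 189\right) - 2\right) \left(-145\right) = \left(112 - 2\right) \left(-145\right) = 110 \left(-145\right) = -15950$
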